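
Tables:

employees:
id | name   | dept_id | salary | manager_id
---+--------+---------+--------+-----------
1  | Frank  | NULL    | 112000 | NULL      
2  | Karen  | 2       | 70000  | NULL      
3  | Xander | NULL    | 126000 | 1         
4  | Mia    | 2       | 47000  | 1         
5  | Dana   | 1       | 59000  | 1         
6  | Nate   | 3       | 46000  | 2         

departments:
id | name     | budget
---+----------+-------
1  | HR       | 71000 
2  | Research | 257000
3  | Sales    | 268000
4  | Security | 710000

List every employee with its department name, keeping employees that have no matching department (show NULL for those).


LEFT JOIN keeps every row from employees (the left table); where dept_id has no match in departments, the department columns become NULL. Walk through each employee:
  - employee 1 (Frank): dept_id=NULL, no match -> kept with NULL
  - employee 2 (Karen): dept_id=2 -> matches Research
  - employee 3 (Xander): dept_id=NULL, no match -> kept with NULL
  - employee 4 (Mia): dept_id=2 -> matches Research
  - employee 5 (Dana): dept_id=1 -> matches HR
  - employee 6 (Nate): dept_id=3 -> matches Sales
All 6 rows appear; 2 have NULL department.

SQL:
SELECT a.name, b.name AS department
FROM employees a
LEFT JOIN departments b ON a.dept_id = b.id

Result:
name   | department
-------+-----------
Frank  | NULL      
Karen  | Research  
Xander | NULL      
Mia    | Research  
Dana   | HR        
Nate   | Sales     


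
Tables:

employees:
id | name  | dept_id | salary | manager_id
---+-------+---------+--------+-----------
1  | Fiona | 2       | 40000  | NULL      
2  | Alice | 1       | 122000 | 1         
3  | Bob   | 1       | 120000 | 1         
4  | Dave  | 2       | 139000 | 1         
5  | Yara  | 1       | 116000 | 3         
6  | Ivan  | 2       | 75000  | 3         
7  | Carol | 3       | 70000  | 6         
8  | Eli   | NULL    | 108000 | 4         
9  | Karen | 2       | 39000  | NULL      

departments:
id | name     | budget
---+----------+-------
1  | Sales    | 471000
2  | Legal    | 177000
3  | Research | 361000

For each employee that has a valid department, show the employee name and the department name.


INNER JOIN keeps only employees rows whose dept_id matches an id in departments. Walk through each employee:
  - employee 1 (Fiona): dept_id=2 -> matches Legal
  - employee 2 (Alice): dept_id=1 -> matches Sales
  - employee 3 (Bob): dept_id=1 -> matches Sales
  - employee 4 (Dave): dept_id=2 -> matches Legal
  - employee 5 (Yara): dept_id=1 -> matches Sales
  - employee 6 (Ivan): dept_id=2 -> matches Legal
  - employee 7 (Carol): dept_id=3 -> matches Research
  - employee 8 (Eli): dept_id=NULL, no match -> dropped
  - employee 9 (Karen): dept_id=2 -> matches Legal
So 1 of 9 rows is dropped.

SQL:
SELECT a.name, b.name AS department
FROM employees a
INNER JOIN departments b ON a.dept_id = b.id

Result:
name  | department
------+-----------
Fiona | Legal     
Alice | Sales     
Bob   | Sales     
Dave  | Legal     
Yara  | Sales     
Ivan  | Legal     
Carol | Research  
Karen | Legal     


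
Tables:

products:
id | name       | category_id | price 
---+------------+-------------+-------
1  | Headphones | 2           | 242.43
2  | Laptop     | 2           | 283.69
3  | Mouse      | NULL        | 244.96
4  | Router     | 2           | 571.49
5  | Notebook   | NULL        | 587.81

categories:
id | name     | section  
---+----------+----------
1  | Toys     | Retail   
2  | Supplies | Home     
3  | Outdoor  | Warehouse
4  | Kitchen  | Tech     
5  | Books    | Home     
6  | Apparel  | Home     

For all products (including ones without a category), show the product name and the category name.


LEFT JOIN keeps every row from products (the left table); where category_id has no match in categories, the category columns become NULL. Walk through each product:
  - product 1 (Headphones): category_id=2 -> matches Supplies
  - product 2 (Laptop): category_id=2 -> matches Supplies
  - product 3 (Mouse): category_id=NULL, no match -> kept with NULL
  - product 4 (Router): category_id=2 -> matches Supplies
  - product 5 (Notebook): category_id=NULL, no match -> kept with NULL
All 5 rows appear; 2 have NULL category.

SQL:
SELECT a.name, b.name AS category
FROM products a
LEFT JOIN categories b ON a.category_id = b.id

Result:
name       | category
-----------+---------
Headphones | Supplies
Laptop     | Supplies
Mouse      | NULL    
Router     | Supplies
Notebook   | NULL    


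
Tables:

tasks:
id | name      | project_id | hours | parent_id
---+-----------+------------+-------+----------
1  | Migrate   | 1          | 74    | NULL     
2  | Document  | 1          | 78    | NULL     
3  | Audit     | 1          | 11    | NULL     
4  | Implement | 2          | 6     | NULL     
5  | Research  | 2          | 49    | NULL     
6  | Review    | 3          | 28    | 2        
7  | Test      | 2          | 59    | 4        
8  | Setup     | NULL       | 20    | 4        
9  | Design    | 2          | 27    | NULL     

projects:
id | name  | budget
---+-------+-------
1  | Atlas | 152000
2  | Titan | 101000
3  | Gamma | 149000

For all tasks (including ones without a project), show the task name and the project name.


LEFT JOIN keeps every row from tasks (the left table); where project_id has no match in projects, the project columns become NULL. Walk through each task:
  - task 1 (Migrate): project_id=1 -> matches Atlas
  - task 2 (Document): project_id=1 -> matches Atlas
  - task 3 (Audit): project_id=1 -> matches Atlas
  - task 4 (Implement): project_id=2 -> matches Titan
  - task 5 (Research): project_id=2 -> matches Titan
  - task 6 (Review): project_id=3 -> matches Gamma
  - task 7 (Test): project_id=2 -> matches Titan
  - task 8 (Setup): project_id=NULL, no match -> kept with NULL
  - task 9 (Design): project_id=2 -> matches Titan
All 9 rows appear; 1 has NULL project.

SQL:
SELECT a.name, b.name AS project
FROM tasks a
LEFT JOIN projects b ON a.project_id = b.id

Result:
name      | project
----------+--------
Migrate   | Atlas  
Document  | Atlas  
Audit     | Atlas  
Implement | Titan  
Research  | Titan  
Review    | Gamma  
Test      | Titan  
Setup     | NULL   
Design    | Titan  


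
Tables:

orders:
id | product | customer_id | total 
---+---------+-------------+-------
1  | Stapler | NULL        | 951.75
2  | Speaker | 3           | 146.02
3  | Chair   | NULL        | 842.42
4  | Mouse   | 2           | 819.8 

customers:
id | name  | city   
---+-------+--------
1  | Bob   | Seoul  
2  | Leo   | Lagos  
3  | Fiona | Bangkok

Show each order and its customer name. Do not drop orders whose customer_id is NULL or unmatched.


LEFT JOIN keeps every row from orders (the left table); where customer_id has no match in customers, the customer columns become NULL. Walk through each order:
  - order 1 (Stapler): customer_id=NULL, no match -> kept with NULL
  - order 2 (Speaker): customer_id=3 -> matches Fiona
  - order 3 (Chair): customer_id=NULL, no match -> kept with NULL
  - order 4 (Mouse): customer_id=2 -> matches Leo
All 4 rows appear; 2 have NULL customer.

SQL:
SELECT a.product, b.name AS customer
FROM orders a
LEFT JOIN customers b ON a.customer_id = b.id

Result:
product | customer
--------+---------
Stapler | NULL    
Speaker | Fiona   
Chair   | NULL    
Mouse   | Leo     


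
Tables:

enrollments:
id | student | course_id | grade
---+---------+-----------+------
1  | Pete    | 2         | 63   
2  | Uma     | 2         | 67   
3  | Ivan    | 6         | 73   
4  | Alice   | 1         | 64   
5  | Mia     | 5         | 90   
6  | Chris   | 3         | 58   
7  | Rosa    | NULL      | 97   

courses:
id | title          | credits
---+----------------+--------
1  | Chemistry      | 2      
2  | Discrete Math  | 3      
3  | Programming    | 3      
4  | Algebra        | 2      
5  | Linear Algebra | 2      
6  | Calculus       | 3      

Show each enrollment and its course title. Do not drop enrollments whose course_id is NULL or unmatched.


LEFT JOIN keeps every row from enrollments (the left table); where course_id has no match in courses, the course columns become NULL. Walk through each enrollment:
  - enrollment 1 (Pete): course_id=2 -> matches Discrete Math
  - enrollment 2 (Uma): course_id=2 -> matches Discrete Math
  - enrollment 3 (Ivan): course_id=6 -> matches Calculus
  - enrollment 4 (Alice): course_id=1 -> matches Chemistry
  - enrollment 5 (Mia): course_id=5 -> matches Linear Algebra
  - enrollment 6 (Chris): course_id=3 -> matches Programming
  - enrollment 7 (Rosa): course_id=NULL, no match -> kept with NULL
All 7 rows appear; 1 has NULL course.

SQL:
SELECT a.student, b.title AS course
FROM enrollments a
LEFT JOIN courses b ON a.course_id = b.id

Result:
student | course        
--------+---------------
Pete    | Discrete Math 
Uma     | Discrete Math 
Ivan    | Calculus      
Alice   | Chemistry     
Mia     | Linear Algebra
Chris   | Programming   
Rosa    | NULL          


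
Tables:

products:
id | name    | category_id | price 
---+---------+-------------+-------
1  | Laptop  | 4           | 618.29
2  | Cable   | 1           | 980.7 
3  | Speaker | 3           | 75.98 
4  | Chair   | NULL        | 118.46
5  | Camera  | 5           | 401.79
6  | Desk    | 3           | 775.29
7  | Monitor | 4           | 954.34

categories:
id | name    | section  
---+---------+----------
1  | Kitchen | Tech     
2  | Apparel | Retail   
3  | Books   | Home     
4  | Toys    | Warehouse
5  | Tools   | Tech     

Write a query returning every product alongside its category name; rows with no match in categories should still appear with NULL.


LEFT JOIN keeps every row from products (the left table); where category_id has no match in categories, the category columns become NULL. Walk through each product:
  - product 1 (Laptop): category_id=4 -> matches Toys
  - product 2 (Cable): category_id=1 -> matches Kitchen
  - product 3 (Speaker): category_id=3 -> matches Books
  - product 4 (Chair): category_id=NULL, no match -> kept with NULL
  - product 5 (Camera): category_id=5 -> matches Tools
  - product 6 (Desk): category_id=3 -> matches Books
  - product 7 (Monitor): category_id=4 -> matches Toys
All 7 rows appear; 1 has NULL category.

SQL:
SELECT a.name, b.name AS category
FROM products a
LEFT JOIN categories b ON a.category_id = b.id

Result:
name    | category
--------+---------
Laptop  | Toys    
Cable   | Kitchen 
Speaker | Books   
Chair   | NULL    
Camera  | Tools   
Desk    | Books   
Monitor | Toys    


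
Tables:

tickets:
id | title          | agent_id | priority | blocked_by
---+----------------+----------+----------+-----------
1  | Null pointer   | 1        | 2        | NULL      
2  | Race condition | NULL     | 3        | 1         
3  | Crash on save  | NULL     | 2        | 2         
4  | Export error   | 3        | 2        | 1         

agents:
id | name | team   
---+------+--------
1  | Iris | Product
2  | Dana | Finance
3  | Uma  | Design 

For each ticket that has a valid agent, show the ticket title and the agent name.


INNER JOIN keeps only tickets rows whose agent_id matches an id in agents. Walk through each ticket:
  - ticket 1 (Null pointer): agent_id=1 -> matches Iris
  - ticket 2 (Race condition): agent_id=NULL, no match -> dropped
  - ticket 3 (Crash on save): agent_id=NULL, no match -> dropped
  - ticket 4 (Export error): agent_id=3 -> matches Uma
So 2 of 4 rows are dropped.

SQL:
SELECT a.title, b.name AS agent
FROM tickets a
INNER JOIN agents b ON a.agent_id = b.id

Result:
title        | agent
-------------+------
Null pointer | Iris 
Export error | Uma  


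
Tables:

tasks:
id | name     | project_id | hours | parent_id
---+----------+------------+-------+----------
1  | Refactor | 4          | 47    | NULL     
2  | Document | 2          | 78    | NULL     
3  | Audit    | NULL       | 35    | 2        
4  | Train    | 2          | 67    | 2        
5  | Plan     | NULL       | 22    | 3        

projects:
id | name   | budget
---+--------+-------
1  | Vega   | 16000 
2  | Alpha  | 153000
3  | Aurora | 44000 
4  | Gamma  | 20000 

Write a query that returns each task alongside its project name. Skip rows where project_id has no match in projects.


INNER JOIN keeps only tasks rows whose project_id matches an id in projects. Walk through each task:
  - task 1 (Refactor): project_id=4 -> matches Gamma
  - task 2 (Document): project_id=2 -> matches Alpha
  - task 3 (Audit): project_id=NULL, no match -> dropped
  - task 4 (Train): project_id=2 -> matches Alpha
  - task 5 (Plan): project_id=NULL, no match -> dropped
So 2 of 5 rows are dropped.

SQL:
SELECT a.name, b.name AS project
FROM tasks a
INNER JOIN projects b ON a.project_id = b.id

Result:
name     | project
---------+--------
Refactor | Gamma  
Document | Alpha  
Train    | Alpha  


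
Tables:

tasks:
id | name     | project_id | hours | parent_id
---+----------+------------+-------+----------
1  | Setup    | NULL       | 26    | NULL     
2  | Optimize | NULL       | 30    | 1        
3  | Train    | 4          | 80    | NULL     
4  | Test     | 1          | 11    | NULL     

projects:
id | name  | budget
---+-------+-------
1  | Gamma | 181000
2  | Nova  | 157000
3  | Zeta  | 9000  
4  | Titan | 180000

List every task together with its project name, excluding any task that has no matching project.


INNER JOIN keeps only tasks rows whose project_id matches an id in projects. Walk through each task:
  - task 1 (Setup): project_id=NULL, no match -> dropped
  - task 2 (Optimize): project_id=NULL, no match -> dropped
  - task 3 (Train): project_id=4 -> matches Titan
  - task 4 (Test): project_id=1 -> matches Gamma
So 2 of 4 rows are dropped.

SQL:
SELECT a.name, b.name AS project
FROM tasks a
INNER JOIN projects b ON a.project_id = b.id

Result:
name  | project
------+--------
Train | Titan  
Test  | Gamma  


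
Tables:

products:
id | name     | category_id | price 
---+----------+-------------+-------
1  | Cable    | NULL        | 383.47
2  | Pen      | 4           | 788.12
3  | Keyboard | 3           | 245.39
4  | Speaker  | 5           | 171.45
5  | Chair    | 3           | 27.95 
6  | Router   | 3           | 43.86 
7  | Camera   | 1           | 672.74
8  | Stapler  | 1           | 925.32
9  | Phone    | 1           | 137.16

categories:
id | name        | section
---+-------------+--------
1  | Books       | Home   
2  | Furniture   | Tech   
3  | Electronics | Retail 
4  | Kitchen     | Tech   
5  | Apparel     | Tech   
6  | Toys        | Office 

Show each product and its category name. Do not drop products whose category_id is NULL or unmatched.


LEFT JOIN keeps every row from products (the left table); where category_id has no match in categories, the category columns become NULL. Walk through each product:
  - product 1 (Cable): category_id=NULL, no match -> kept with NULL
  - product 2 (Pen): category_id=4 -> matches Kitchen
  - product 3 (Keyboard): category_id=3 -> matches Electronics
  - product 4 (Speaker): category_id=5 -> matches Apparel
  - product 5 (Chair): category_id=3 -> matches Electronics
  - product 6 (Router): category_id=3 -> matches Electronics
  - product 7 (Camera): category_id=1 -> matches Books
  - product 8 (Stapler): category_id=1 -> matches Books
  - product 9 (Phone): category_id=1 -> matches Books
All 9 rows appear; 1 has NULL category.

SQL:
SELECT a.name, b.name AS category
FROM products a
LEFT JOIN categories b ON a.category_id = b.id

Result:
name     | category   
---------+------------
Cable    | NULL       
Pen      | Kitchen    
Keyboard | Electronics
Speaker  | Apparel    
Chair    | Electronics
Router   | Electronics
Camera   | Books      
Stapler  | Books      
Phone    | Books      


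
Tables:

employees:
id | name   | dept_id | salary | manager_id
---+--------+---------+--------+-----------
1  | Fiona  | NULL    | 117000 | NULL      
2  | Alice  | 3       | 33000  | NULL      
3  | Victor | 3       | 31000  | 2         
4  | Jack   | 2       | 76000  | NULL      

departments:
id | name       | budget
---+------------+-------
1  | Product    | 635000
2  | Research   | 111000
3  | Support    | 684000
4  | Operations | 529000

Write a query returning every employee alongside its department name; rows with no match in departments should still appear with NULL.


LEFT JOIN keeps every row from employees (the left table); where dept_id has no match in departments, the department columns become NULL. Walk through each employee:
  - employee 1 (Fiona): dept_id=NULL, no match -> kept with NULL
  - employee 2 (Alice): dept_id=3 -> matches Support
  - employee 3 (Victor): dept_id=3 -> matches Support
  - employee 4 (Jack): dept_id=2 -> matches Research
All 4 rows appear; 1 has NULL department.

SQL:
SELECT a.name, b.name AS department
FROM employees a
LEFT JOIN departments b ON a.dept_id = b.id

Result:
name   | department
-------+-----------
Fiona  | NULL      
Alice  | Support   
Victor | Support   
Jack   | Research  


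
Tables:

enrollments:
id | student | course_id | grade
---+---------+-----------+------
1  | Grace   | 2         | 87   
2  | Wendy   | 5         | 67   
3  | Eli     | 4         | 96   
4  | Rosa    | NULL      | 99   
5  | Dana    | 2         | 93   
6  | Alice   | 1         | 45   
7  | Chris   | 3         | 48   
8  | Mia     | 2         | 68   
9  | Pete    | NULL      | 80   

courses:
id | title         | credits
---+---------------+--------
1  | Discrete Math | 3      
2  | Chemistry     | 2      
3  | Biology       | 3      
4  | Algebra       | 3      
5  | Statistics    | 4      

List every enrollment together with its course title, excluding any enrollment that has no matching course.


INNER JOIN keeps only enrollments rows whose course_id matches an id in courses. Walk through each enrollment:
  - enrollment 1 (Grace): course_id=2 -> matches Chemistry
  - enrollment 2 (Wendy): course_id=5 -> matches Statistics
  - enrollment 3 (Eli): course_id=4 -> matches Algebra
  - enrollment 4 (Rosa): course_id=NULL, no match -> dropped
  - enrollment 5 (Dana): course_id=2 -> matches Chemistry
  - enrollment 6 (Alice): course_id=1 -> matches Discrete Math
  - enrollment 7 (Chris): course_id=3 -> matches Biology
  - enrollment 8 (Mia): course_id=2 -> matches Chemistry
  - enrollment 9 (Pete): course_id=NULL, no match -> dropped
So 2 of 9 rows are dropped.

SQL:
SELECT a.student, b.title AS course
FROM enrollments a
INNER JOIN courses b ON a.course_id = b.id

Result:
student | course       
--------+--------------
Grace   | Chemistry    
Wendy   | Statistics   
Eli     | Algebra      
Dana    | Chemistry    
Alice   | Discrete Math
Chris   | Biology      
Mia     | Chemistry    


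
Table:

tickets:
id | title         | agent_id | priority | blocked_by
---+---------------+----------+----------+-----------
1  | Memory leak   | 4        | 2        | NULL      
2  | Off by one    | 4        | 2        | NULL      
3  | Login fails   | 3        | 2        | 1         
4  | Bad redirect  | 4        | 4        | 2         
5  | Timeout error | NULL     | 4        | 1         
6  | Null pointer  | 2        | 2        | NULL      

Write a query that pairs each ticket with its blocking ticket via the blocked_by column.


This is a self-join: tickets is joined to a second copy of itself, matching each row's blocked_by to another row's id. Use LEFT JOIN so rows with blocked_by=NULL are kept.
  - ticket 1 (Memory leak): blocked_by=NULL -> NULL
  - ticket 2 (Off by one): blocked_by=NULL -> NULL
  - ticket 3 (Login fails): blocked_by=1 -> Memory leak
  - ticket 4 (Bad redirect): blocked_by=2 -> Off by one
  - ticket 5 (Timeout error): blocked_by=1 -> Memory leak
  - ticket 6 (Null pointer): blocked_by=NULL -> NULL

SQL:
SELECT a.title AS item, b.title AS blocked_by
FROM tickets a
LEFT JOIN tickets b ON a.blocked_by = b.id

Result:
item          | blocked_by 
--------------+------------
Memory leak   | NULL       
Off by one    | NULL       
Login fails   | Memory leak
Bad redirect  | Off by one 
Timeout error | Memory leak
Null pointer  | NULL       


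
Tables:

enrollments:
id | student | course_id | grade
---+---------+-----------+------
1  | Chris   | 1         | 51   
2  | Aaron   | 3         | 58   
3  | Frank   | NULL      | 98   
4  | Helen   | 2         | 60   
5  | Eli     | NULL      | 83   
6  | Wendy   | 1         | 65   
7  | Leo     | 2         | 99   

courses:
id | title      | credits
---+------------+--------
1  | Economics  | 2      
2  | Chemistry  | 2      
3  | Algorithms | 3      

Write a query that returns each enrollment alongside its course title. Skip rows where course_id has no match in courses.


INNER JOIN keeps only enrollments rows whose course_id matches an id in courses. Walk through each enrollment:
  - enrollment 1 (Chris): course_id=1 -> matches Economics
  - enrollment 2 (Aaron): course_id=3 -> matches Algorithms
  - enrollment 3 (Frank): course_id=NULL, no match -> dropped
  - enrollment 4 (Helen): course_id=2 -> matches Chemistry
  - enrollment 5 (Eli): course_id=NULL, no match -> dropped
  - enrollment 6 (Wendy): course_id=1 -> matches Economics
  - enrollment 7 (Leo): course_id=2 -> matches Chemistry
So 2 of 7 rows are dropped.

SQL:
SELECT a.student, b.title AS course
FROM enrollments a
INNER JOIN courses b ON a.course_id = b.id

Result:
student | course    
--------+-----------
Chris   | Economics 
Aaron   | Algorithms
Helen   | Chemistry 
Wendy   | Economics 
Leo     | Chemistry 


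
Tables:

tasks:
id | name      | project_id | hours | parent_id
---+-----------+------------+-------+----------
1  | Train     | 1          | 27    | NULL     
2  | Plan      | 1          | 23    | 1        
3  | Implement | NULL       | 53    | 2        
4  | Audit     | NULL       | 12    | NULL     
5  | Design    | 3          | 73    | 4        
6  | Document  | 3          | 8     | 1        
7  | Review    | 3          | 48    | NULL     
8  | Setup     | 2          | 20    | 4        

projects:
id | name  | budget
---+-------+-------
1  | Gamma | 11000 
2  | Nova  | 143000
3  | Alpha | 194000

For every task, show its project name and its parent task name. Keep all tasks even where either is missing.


Two LEFT JOINs from the same base table tasks: one to projects via project_id, one to tasks itself via parent_id. Both are LEFT so every task is preserved.
Match against projects:
  - task 1 (Train): project_id=1 -> matches Gamma
  - task 2 (Plan): project_id=1 -> matches Gamma
  - task 3 (Implement): project_id=NULL, no match -> kept with NULL
  - task 4 (Audit): project_id=NULL, no match -> kept with NULL
  - task 5 (Design): project_id=3 -> matches Alpha
  - task 6 (Document): project_id=3 -> matches Alpha
  - task 7 (Review): project_id=3 -> matches Alpha
  - task 8 (Setup): project_id=2 -> matches Nova
Match against tasks (self):
  - task 1 (Train): parent_id=NULL -> NULL
  - task 2 (Plan): parent_id=1 -> Train
  - task 3 (Implement): parent_id=2 -> Plan
  - task 4 (Audit): parent_id=NULL -> NULL
  - task 5 (Design): parent_id=4 -> Audit
  - task 6 (Document): parent_id=1 -> Train
  - task 7 (Review): parent_id=NULL -> NULL
  - task 8 (Setup): parent_id=4 -> Audit

SQL:
SELECT a.name, b.name AS project, c.name AS parent
FROM tasks a
LEFT JOIN projects b ON a.project_id = b.id
LEFT JOIN tasks c ON a.parent_id = c.id

Result:
name      | project | parent
----------+---------+-------
Train     | Gamma   | NULL  
Plan      | Gamma   | Train 
Implement | NULL    | Plan  
Audit     | NULL    | NULL  
Design    | Alpha   | Audit 
Document  | Alpha   | Train 
Review    | Alpha   | NULL  
Setup     | Nova    | Audit 


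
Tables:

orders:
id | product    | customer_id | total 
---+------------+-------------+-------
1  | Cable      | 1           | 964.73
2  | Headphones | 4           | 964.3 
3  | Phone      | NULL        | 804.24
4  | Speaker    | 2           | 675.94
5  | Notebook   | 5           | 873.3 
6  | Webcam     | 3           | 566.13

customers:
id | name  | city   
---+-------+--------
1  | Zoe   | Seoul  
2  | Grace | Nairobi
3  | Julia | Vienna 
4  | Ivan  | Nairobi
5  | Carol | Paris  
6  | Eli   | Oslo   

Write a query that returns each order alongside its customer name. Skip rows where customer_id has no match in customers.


INNER JOIN keeps only orders rows whose customer_id matches an id in customers. Walk through each order:
  - order 1 (Cable): customer_id=1 -> matches Zoe
  - order 2 (Headphones): customer_id=4 -> matches Ivan
  - order 3 (Phone): customer_id=NULL, no match -> dropped
  - order 4 (Speaker): customer_id=2 -> matches Grace
  - order 5 (Notebook): customer_id=5 -> matches Carol
  - order 6 (Webcam): customer_id=3 -> matches Julia
So 1 of 6 rows is dropped.

SQL:
SELECT a.product, b.name AS customer
FROM orders a
INNER JOIN customers b ON a.customer_id = b.id

Result:
product    | customer
-----------+---------
Cable      | Zoe     
Headphones | Ivan    
Speaker    | Grace   
Notebook   | Carol   
Webcam     | Julia   


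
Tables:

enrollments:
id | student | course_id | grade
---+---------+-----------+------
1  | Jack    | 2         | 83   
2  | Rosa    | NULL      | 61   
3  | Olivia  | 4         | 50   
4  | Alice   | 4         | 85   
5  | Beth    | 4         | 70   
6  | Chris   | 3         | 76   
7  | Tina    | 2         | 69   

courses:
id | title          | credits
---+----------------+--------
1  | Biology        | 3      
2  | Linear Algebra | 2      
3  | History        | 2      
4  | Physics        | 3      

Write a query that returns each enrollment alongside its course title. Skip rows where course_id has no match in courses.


INNER JOIN keeps only enrollments rows whose course_id matches an id in courses. Walk through each enrollment:
  - enrollment 1 (Jack): course_id=2 -> matches Linear Algebra
  - enrollment 2 (Rosa): course_id=NULL, no match -> dropped
  - enrollment 3 (Olivia): course_id=4 -> matches Physics
  - enrollment 4 (Alice): course_id=4 -> matches Physics
  - enrollment 5 (Beth): course_id=4 -> matches Physics
  - enrollment 6 (Chris): course_id=3 -> matches History
  - enrollment 7 (Tina): course_id=2 -> matches Linear Algebra
So 1 of 7 rows is dropped.

SQL:
SELECT a.student, b.title AS course
FROM enrollments a
INNER JOIN courses b ON a.course_id = b.id

Result:
student | course        
--------+---------------
Jack    | Linear Algebra
Olivia  | Physics       
Alice   | Physics       
Beth    | Physics       
Chris   | History       
Tina    | Linear Algebra


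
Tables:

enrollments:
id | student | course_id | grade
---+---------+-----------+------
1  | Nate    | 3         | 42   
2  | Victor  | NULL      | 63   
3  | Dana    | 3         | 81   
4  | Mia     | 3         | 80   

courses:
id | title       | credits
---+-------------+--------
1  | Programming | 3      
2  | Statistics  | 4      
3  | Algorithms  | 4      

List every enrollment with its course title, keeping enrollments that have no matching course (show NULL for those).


LEFT JOIN keeps every row from enrollments (the left table); where course_id has no match in courses, the course columns become NULL. Walk through each enrollment:
  - enrollment 1 (Nate): course_id=3 -> matches Algorithms
  - enrollment 2 (Victor): course_id=NULL, no match -> kept with NULL
  - enrollment 3 (Dana): course_id=3 -> matches Algorithms
  - enrollment 4 (Mia): course_id=3 -> matches Algorithms
All 4 rows appear; 1 has NULL course.

SQL:
SELECT a.student, b.title AS course
FROM enrollments a
LEFT JOIN courses b ON a.course_id = b.id

Result:
student | course    
--------+-----------
Nate    | Algorithms
Victor  | NULL      
Dana    | Algorithms
Mia     | Algorithms


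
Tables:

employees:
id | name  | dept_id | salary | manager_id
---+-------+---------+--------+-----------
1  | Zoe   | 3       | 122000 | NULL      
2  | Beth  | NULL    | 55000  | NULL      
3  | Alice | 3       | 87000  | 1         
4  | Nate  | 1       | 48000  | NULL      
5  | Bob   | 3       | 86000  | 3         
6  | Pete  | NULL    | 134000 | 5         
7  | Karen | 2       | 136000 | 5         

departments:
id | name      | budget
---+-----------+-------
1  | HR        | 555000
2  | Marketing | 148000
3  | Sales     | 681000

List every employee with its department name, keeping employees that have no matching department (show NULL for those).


LEFT JOIN keeps every row from employees (the left table); where dept_id has no match in departments, the department columns become NULL. Walk through each employee:
  - employee 1 (Zoe): dept_id=3 -> matches Sales
  - employee 2 (Beth): dept_id=NULL, no match -> kept with NULL
  - employee 3 (Alice): dept_id=3 -> matches Sales
  - employee 4 (Nate): dept_id=1 -> matches HR
  - employee 5 (Bob): dept_id=3 -> matches Sales
  - employee 6 (Pete): dept_id=NULL, no match -> kept with NULL
  - employee 7 (Karen): dept_id=2 -> matches Marketing
All 7 rows appear; 2 have NULL department.

SQL:
SELECT a.name, b.name AS department
FROM employees a
LEFT JOIN departments b ON a.dept_id = b.id

Result:
name  | department
------+-----------
Zoe   | Sales     
Beth  | NULL      
Alice | Sales     
Nate  | HR        
Bob   | Sales     
Pete  | NULL      
Karen | Marketing 


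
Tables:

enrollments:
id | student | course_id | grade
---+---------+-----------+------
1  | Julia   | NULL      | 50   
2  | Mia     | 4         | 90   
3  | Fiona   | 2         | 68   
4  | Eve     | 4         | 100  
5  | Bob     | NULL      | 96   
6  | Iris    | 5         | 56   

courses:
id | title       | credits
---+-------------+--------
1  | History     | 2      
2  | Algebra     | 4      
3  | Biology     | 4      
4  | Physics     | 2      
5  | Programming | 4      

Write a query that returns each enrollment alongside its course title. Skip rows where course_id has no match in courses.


INNER JOIN keeps only enrollments rows whose course_id matches an id in courses. Walk through each enrollment:
  - enrollment 1 (Julia): course_id=NULL, no match -> dropped
  - enrollment 2 (Mia): course_id=4 -> matches Physics
  - enrollment 3 (Fiona): course_id=2 -> matches Algebra
  - enrollment 4 (Eve): course_id=4 -> matches Physics
  - enrollment 5 (Bob): course_id=NULL, no match -> dropped
  - enrollment 6 (Iris): course_id=5 -> matches Programming
So 2 of 6 rows are dropped.

SQL:
SELECT a.student, b.title AS course
FROM enrollments a
INNER JOIN courses b ON a.course_id = b.id

Result:
student | course     
--------+------------
Mia     | Physics    
Fiona   | Algebra    
Eve     | Physics    
Iris    | Programming


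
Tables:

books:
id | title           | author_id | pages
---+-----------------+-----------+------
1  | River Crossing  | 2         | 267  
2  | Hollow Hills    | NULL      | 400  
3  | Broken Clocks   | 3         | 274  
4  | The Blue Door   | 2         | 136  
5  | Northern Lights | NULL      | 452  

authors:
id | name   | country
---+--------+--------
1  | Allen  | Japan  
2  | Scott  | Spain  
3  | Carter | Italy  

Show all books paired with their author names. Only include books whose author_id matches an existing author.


INNER JOIN keeps only books rows whose author_id matches an id in authors. Walk through each book:
  - book 1 (River Crossing): author_id=2 -> matches Scott
  - book 2 (Hollow Hills): author_id=NULL, no match -> dropped
  - book 3 (Broken Clocks): author_id=3 -> matches Carter
  - book 4 (The Blue Door): author_id=2 -> matches Scott
  - book 5 (Northern Lights): author_id=NULL, no match -> dropped
So 2 of 5 rows are dropped.

SQL:
SELECT a.title, b.name AS author
FROM books a
INNER JOIN authors b ON a.author_id = b.id

Result:
title          | author
---------------+-------
River Crossing | Scott 
Broken Clocks  | Carter
The Blue Door  | Scott 


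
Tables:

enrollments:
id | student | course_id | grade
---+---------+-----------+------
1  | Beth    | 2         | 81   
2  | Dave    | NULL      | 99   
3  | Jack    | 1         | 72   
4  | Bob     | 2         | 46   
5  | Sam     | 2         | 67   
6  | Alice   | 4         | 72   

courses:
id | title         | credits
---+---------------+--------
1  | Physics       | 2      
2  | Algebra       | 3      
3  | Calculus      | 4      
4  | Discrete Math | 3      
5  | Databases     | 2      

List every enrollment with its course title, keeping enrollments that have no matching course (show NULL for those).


LEFT JOIN keeps every row from enrollments (the left table); where course_id has no match in courses, the course columns become NULL. Walk through each enrollment:
  - enrollment 1 (Beth): course_id=2 -> matches Algebra
  - enrollment 2 (Dave): course_id=NULL, no match -> kept with NULL
  - enrollment 3 (Jack): course_id=1 -> matches Physics
  - enrollment 4 (Bob): course_id=2 -> matches Algebra
  - enrollment 5 (Sam): course_id=2 -> matches Algebra
  - enrollment 6 (Alice): course_id=4 -> matches Discrete Math
All 6 rows appear; 1 has NULL course.

SQL:
SELECT a.student, b.title AS course
FROM enrollments a
LEFT JOIN courses b ON a.course_id = b.id

Result:
student | course       
--------+--------------
Beth    | Algebra      
Dave    | NULL         
Jack    | Physics      
Bob     | Algebra      
Sam     | Algebra      
Alice   | Discrete Math


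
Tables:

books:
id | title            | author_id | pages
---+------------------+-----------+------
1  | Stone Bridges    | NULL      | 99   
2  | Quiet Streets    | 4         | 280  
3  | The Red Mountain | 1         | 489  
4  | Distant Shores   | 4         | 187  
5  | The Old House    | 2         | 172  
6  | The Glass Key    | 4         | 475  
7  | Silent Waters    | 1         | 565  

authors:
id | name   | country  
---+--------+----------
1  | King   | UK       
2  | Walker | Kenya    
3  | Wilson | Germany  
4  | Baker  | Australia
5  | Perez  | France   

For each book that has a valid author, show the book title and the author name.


INNER JOIN keeps only books rows whose author_id matches an id in authors. Walk through each book:
  - book 1 (Stone Bridges): author_id=NULL, no match -> dropped
  - book 2 (Quiet Streets): author_id=4 -> matches Baker
  - book 3 (The Red Mountain): author_id=1 -> matches King
  - book 4 (Distant Shores): author_id=4 -> matches Baker
  - book 5 (The Old House): author_id=2 -> matches Walker
  - book 6 (The Glass Key): author_id=4 -> matches Baker
  - book 7 (Silent Waters): author_id=1 -> matches King
So 1 of 7 rows is dropped.

SQL:
SELECT a.title, b.name AS author
FROM books a
INNER JOIN authors b ON a.author_id = b.id

Result:
title            | author
-----------------+-------
Quiet Streets    | Baker 
The Red Mountain | King  
Distant Shores   | Baker 
The Old House    | Walker
The Glass Key    | Baker 
Silent Waters    | King  


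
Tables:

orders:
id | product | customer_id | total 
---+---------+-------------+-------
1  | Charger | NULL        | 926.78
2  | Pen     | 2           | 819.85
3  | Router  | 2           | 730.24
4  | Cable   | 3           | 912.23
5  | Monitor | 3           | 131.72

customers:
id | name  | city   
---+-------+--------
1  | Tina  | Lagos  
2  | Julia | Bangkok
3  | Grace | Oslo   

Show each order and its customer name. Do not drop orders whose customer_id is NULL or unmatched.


LEFT JOIN keeps every row from orders (the left table); where customer_id has no match in customers, the customer columns become NULL. Walk through each order:
  - order 1 (Charger): customer_id=NULL, no match -> kept with NULL
  - order 2 (Pen): customer_id=2 -> matches Julia
  - order 3 (Router): customer_id=2 -> matches Julia
  - order 4 (Cable): customer_id=3 -> matches Grace
  - order 5 (Monitor): customer_id=3 -> matches Grace
All 5 rows appear; 1 has NULL customer.

SQL:
SELECT a.product, b.name AS customer
FROM orders a
LEFT JOIN customers b ON a.customer_id = b.id

Result:
product | customer
--------+---------
Charger | NULL    
Pen     | Julia   
Router  | Julia   
Cable   | Grace   
Monitor | Grace   


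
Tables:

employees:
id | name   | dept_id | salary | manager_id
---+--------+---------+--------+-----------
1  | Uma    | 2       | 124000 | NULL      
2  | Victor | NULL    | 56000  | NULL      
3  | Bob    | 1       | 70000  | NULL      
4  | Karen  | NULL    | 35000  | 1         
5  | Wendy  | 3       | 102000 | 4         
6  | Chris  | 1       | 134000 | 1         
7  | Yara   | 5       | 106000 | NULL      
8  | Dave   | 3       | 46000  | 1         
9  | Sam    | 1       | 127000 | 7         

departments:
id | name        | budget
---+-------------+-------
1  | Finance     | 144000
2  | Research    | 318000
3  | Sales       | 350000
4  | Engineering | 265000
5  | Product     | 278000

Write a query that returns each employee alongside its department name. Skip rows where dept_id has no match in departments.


INNER JOIN keeps only employees rows whose dept_id matches an id in departments. Walk through each employee:
  - employee 1 (Uma): dept_id=2 -> matches Research
  - employee 2 (Victor): dept_id=NULL, no match -> dropped
  - employee 3 (Bob): dept_id=1 -> matches Finance
  - employee 4 (Karen): dept_id=NULL, no match -> dropped
  - employee 5 (Wendy): dept_id=3 -> matches Sales
  - employee 6 (Chris): dept_id=1 -> matches Finance
  - employee 7 (Yara): dept_id=5 -> matches Product
  - employee 8 (Dave): dept_id=3 -> matches Sales
  - employee 9 (Sam): dept_id=1 -> matches Finance
So 2 of 9 rows are dropped.

SQL:
SELECT a.name, b.name AS department
FROM employees a
INNER JOIN departments b ON a.dept_id = b.id

Result:
name  | department
------+-----------
Uma   | Research  
Bob   | Finance   
Wendy | Sales     
Chris | Finance   
Yara  | Product   
Dave  | Sales     
Sam   | Finance   


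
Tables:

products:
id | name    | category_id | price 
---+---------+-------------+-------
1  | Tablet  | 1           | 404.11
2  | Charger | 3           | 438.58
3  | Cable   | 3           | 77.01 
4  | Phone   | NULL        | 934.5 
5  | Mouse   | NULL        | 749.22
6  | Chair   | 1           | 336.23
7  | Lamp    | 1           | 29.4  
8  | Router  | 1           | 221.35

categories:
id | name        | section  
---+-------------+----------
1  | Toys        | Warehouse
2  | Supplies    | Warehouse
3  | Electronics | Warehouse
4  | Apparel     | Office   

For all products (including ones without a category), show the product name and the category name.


LEFT JOIN keeps every row from products (the left table); where category_id has no match in categories, the category columns become NULL. Walk through each product:
  - product 1 (Tablet): category_id=1 -> matches Toys
  - product 2 (Charger): category_id=3 -> matches Electronics
  - product 3 (Cable): category_id=3 -> matches Electronics
  - product 4 (Phone): category_id=NULL, no match -> kept with NULL
  - product 5 (Mouse): category_id=NULL, no match -> kept with NULL
  - product 6 (Chair): category_id=1 -> matches Toys
  - product 7 (Lamp): category_id=1 -> matches Toys
  - product 8 (Router): category_id=1 -> matches Toys
All 8 rows appear; 2 have NULL category.

SQL:
SELECT a.name, b.name AS category
FROM products a
LEFT JOIN categories b ON a.category_id = b.id

Result:
name    | category   
--------+------------
Tablet  | Toys       
Charger | Electronics
Cable   | Electronics
Phone   | NULL       
Mouse   | NULL       
Chair   | Toys       
Lamp    | Toys       
Router  | Toys       


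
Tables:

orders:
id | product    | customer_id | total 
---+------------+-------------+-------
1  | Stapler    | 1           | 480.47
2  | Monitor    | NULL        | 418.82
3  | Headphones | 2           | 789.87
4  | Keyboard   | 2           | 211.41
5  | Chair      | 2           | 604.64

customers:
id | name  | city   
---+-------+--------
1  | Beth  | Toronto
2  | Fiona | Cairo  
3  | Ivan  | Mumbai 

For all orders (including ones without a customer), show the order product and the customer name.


LEFT JOIN keeps every row from orders (the left table); where customer_id has no match in customers, the customer columns become NULL. Walk through each order:
  - order 1 (Stapler): customer_id=1 -> matches Beth
  - order 2 (Monitor): customer_id=NULL, no match -> kept with NULL
  - order 3 (Headphones): customer_id=2 -> matches Fiona
  - order 4 (Keyboard): customer_id=2 -> matches Fiona
  - order 5 (Chair): customer_id=2 -> matches Fiona
All 5 rows appear; 1 has NULL customer.

SQL:
SELECT a.product, b.name AS customer
FROM orders a
LEFT JOIN customers b ON a.customer_id = b.id

Result:
product    | customer
-----------+---------
Stapler    | Beth    
Monitor    | NULL    
Headphones | Fiona   
Keyboard   | Fiona   
Chair      | Fiona   
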